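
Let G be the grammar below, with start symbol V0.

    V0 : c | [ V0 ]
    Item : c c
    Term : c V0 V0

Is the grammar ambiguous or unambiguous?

Unambiguous

Only V0 is reachable from V0; ignoring the rest: Each string is a nest of matched brackets around a single atom. An opening bracket forces the recursive rule; an atom forces the base rule.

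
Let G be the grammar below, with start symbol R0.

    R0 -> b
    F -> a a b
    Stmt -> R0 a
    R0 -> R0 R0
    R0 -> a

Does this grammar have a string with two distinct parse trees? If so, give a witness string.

Ambiguous

Witness: a a a

Derivation 1: R0 ⇒ R0 R0 ⇒ R0 R0 R0 ⇒ a R0 R0 ⇒ a a R0 ⇒ a a a
Derivation 2: R0 ⇒ R0 R0 ⇒ a R0 ⇒ a R0 R0 ⇒ a a R0 ⇒ a a a

Two distinct leftmost derivations for the same string.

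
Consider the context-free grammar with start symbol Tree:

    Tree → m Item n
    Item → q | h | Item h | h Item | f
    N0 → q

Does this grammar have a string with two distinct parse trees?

Witness: m h h n

Derivation 1: Tree ⇒ m Item n ⇒ m Item h n ⇒ m h h n
Derivation 2: Tree ⇒ m Item n ⇒ m h Item n ⇒ m h h n

Two distinct leftmost derivations for the same string.

Ambiguous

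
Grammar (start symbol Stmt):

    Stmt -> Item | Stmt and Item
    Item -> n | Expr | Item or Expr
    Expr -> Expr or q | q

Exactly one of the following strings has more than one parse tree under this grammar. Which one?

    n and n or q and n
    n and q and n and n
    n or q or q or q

n or q or q or q

n and n or q and n: 1 tree
n and q and n and n: 1 tree
n or q or q or q: 4 trees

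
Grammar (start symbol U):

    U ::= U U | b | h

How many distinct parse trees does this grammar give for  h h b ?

2

Parse trees for h h b:
  [U [U h] [U [U h] [U b]]]
  [U [U [U h] [U h]] [U b]]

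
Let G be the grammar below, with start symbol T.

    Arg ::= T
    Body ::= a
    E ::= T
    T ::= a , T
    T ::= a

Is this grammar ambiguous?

Unambiguous

(Body, Arg, E are unreachable from T, so their rules don't affect L(T).) Right-recursive list with a separator: after each atom, whether the separator follows determines the rule. One parse per string.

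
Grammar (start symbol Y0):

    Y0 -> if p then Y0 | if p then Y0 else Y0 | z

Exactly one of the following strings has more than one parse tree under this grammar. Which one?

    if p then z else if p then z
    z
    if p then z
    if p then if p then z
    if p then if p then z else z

if p then z else if p then z: 1 tree
z: 1 tree
if p then z: 1 tree
if p then if p then z: 1 tree
if p then if p then z else z: 2 trees

if p then if p then z else z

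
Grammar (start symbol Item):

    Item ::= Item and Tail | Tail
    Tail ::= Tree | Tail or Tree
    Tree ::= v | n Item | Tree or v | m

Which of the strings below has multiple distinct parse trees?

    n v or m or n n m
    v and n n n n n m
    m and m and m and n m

n v or m or n n m: 3 trees
v and n n n n n m: 1 tree
m and m and m and n m: 1 tree

n v or m or n n m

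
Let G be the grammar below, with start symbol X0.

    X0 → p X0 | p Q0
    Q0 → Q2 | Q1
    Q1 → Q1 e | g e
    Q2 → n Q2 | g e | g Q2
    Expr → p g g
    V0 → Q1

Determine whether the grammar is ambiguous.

Ambiguous

Witness: p g e

Derivation 1: X0 ⇒ p Q0 ⇒ p Q2 ⇒ p g e
Derivation 2: X0 ⇒ p Q0 ⇒ p Q1 ⇒ p g e

Two distinct leftmost derivations for the same string.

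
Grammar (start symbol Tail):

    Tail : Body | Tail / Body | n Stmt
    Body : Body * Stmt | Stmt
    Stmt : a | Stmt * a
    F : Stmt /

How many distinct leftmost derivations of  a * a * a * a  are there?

8

Parse trees for a * a * a * a:
  [Tail [Body [Body [Stmt a]] * [Stmt [Stmt [Stmt a] * a] * a]]]
  [Tail [Body [Body [Body [Stmt a]] * [Stmt a]] * [Stmt [Stmt a] * a]]]
  [Tail [Body [Body [Stmt [Stmt a] * a]] * [Stmt [Stmt a] * a]]]
  [Tail [Body [Body [Body [Stmt a]] * [Stmt [Stmt a] * a]] * [Stmt a]]]
  [Tail [Body [Body [Body [Body [Stmt a]] * [Stmt a]] * [Stmt a]] * [Stmt a]]]
  [Tail [Body [Body [Body [Stmt [Stmt a] * a]] * [Stmt a]] * [Stmt a]]]
  [Tail [Body [Body [Stmt [Stmt [Stmt a] * a] * a]] * [Stmt a]]]
  [Tail [Body [Stmt [Stmt [Stmt [Stmt a] * a] * a] * a]]]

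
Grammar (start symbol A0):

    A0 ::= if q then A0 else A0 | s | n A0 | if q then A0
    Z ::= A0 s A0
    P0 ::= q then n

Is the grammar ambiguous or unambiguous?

Witness: if q then if q then s else s

Derivation 1: A0 ⇒ if q then A0 else A0 ⇒ if q then if q then A0 else A0 ⇒ if q then if q then s else A0 ⇒ if q then if q then s else s
Derivation 2: A0 ⇒ if q then A0 ⇒ if q then if q then A0 else A0 ⇒ if q then if q then s else A0 ⇒ if q then if q then s else s

Two distinct leftmost derivations for the same string.

Ambiguous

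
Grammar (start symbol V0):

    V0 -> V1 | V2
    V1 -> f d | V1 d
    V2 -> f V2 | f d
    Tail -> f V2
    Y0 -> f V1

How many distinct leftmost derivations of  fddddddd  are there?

1

Parse trees for fddddddd:
  [V0 [V1 [V1 [V1 [V1 [V1 [V1 [V1 f d] d] d] d] d] d] d]]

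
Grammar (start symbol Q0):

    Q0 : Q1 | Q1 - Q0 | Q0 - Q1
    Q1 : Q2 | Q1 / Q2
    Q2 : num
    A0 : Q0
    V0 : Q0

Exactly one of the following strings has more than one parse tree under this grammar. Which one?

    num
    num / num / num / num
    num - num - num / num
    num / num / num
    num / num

num - num - num / num

num: 1 tree
num / num / num / num: 1 tree
num - num - num / num: 4 trees
num / num / num: 1 tree
num / num: 1 tree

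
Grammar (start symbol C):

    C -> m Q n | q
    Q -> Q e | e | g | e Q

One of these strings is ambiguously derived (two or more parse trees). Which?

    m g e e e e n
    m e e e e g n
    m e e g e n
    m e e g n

m e e g e n

m g e e e e n: 1 tree
m e e e e g n: 1 tree
m e e g e n: 3 trees
m e e g n: 1 tree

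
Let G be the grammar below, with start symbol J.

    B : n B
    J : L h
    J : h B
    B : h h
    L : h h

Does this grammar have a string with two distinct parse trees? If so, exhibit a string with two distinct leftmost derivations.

Ambiguous

Witness: h h h

Derivation 1: J ⇒ L h ⇒ h h h
Derivation 2: J ⇒ h B ⇒ h h h

Two distinct leftmost derivations for the same string.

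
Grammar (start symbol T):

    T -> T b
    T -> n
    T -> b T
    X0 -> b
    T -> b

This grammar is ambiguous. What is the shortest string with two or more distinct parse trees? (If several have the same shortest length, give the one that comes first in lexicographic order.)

b b

length 1: no string has ≥2 trees
length 2: b b has 2 parse trees

Two derivations of b b:
  T ⇒ T b ⇒ b b
  T ⇒ b T ⇒ b b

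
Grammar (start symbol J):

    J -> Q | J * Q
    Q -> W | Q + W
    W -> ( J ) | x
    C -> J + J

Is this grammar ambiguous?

Only J, Q, W are reachable from J; ignoring the rest: J → J * Q | Q  ;  Q → Q + W | W  — a left-associative chain with W at the bottom. Each string factors uniquely by precedence.

Unambiguous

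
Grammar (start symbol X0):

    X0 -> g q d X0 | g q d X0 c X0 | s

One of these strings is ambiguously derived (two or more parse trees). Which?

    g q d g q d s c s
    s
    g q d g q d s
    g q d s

g q d g q d s c s

g q d g q d s c s: 2 trees
s: 1 tree
g q d g q d s: 1 tree
g q d s: 1 tree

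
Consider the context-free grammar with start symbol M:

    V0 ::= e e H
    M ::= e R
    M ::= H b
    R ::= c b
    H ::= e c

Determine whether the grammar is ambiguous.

Witness: e c b

Derivation 1: M ⇒ e R ⇒ e c b
Derivation 2: M ⇒ H b ⇒ e c b

Two distinct leftmost derivations for the same string.

Ambiguous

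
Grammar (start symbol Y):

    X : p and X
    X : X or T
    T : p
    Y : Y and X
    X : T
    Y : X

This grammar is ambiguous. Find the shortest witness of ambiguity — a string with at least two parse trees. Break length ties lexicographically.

p and p

length 1: no string has ≥2 trees
length 3: p and p has 2 parse trees

Two derivations of p and p:
  Y ⇒ Y and X ⇒ X and X ⇒ T and X ⇒ p and X ⇒ p and T ⇒ p and p
  Y ⇒ X ⇒ p and X ⇒ p and T ⇒ p and p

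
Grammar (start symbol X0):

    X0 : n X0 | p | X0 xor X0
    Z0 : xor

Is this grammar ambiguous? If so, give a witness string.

Ambiguous

Witness: n p xor p

Derivation 1: X0 ⇒ n X0 ⇒ n X0 xor X0 ⇒ n p xor X0 ⇒ n p xor p
Derivation 2: X0 ⇒ X0 xor X0 ⇒ n X0 xor X0 ⇒ n p xor X0 ⇒ n p xor p

Two distinct leftmost derivations for the same string.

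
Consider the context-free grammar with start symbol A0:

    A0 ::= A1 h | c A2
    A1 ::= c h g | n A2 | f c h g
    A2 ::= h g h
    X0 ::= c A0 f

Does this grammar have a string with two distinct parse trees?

Ambiguous

Witness: c h g h

Derivation 1: A0 ⇒ A1 h ⇒ c h g h
Derivation 2: A0 ⇒ c A2 ⇒ c h g h

Two distinct leftmost derivations for the same string.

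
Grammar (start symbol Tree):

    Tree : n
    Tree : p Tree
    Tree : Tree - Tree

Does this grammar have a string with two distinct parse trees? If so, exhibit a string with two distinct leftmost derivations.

Witness: p n - n

Derivation 1: Tree ⇒ p Tree ⇒ p Tree - Tree ⇒ p n - Tree ⇒ p n - n
Derivation 2: Tree ⇒ Tree - Tree ⇒ p Tree - Tree ⇒ p n - Tree ⇒ p n - n

Two distinct leftmost derivations for the same string.

Ambiguous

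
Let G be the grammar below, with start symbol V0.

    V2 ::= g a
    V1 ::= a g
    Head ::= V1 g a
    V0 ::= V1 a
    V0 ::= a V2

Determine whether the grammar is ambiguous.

Ambiguous

Witness: a g a

Derivation 1: V0 ⇒ V1 a ⇒ a g a
Derivation 2: V0 ⇒ a V2 ⇒ a g a

Two distinct leftmost derivations for the same string.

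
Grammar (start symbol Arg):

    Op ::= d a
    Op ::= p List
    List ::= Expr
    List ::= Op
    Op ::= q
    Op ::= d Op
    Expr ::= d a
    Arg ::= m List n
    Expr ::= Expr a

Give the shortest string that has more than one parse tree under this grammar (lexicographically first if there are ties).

m d a n

length 3: no string has ≥2 trees
length 4: m d a n has 2 parse trees

Two derivations of m d a n:
  Arg ⇒ m List n ⇒ m Expr n ⇒ m d a n
  Arg ⇒ m List n ⇒ m Op n ⇒ m d a n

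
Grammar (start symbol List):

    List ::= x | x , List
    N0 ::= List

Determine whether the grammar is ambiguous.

(N0 is unreachable from List, so its rules don't affect L(List).) Right-recursive list with a separator: after each atom, whether the separator follows determines the rule. One parse per string.

Unambiguous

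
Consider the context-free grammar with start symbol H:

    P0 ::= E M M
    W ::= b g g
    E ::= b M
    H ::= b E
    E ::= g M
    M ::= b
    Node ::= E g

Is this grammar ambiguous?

(P0, Node, W are unreachable from H, so their rules don't affect L(H).) Restricted to the reachable nonterminals, every rule has the form A → t or A → t B, and no two rules for the same A share a first terminal. The grammar encodes a DFA — one run per string.

Unambiguous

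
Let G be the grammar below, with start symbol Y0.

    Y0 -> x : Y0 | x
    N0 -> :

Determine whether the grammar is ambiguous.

Only Y0 is reachable from Y0; ignoring the rest: The reachable grammar is A → atom sep A | atom. Each atom is followed by either the separator (recurse) or end-of-string (stop) — no choice point.

Unambiguous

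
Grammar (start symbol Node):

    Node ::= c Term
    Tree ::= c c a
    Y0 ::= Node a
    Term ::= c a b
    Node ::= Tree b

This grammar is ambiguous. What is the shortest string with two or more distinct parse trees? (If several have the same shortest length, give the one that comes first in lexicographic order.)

c c a b

length 4: c c a b has 2 parse trees

Two derivations of c c a b:
  Node ⇒ c Term ⇒ c c a b
  Node ⇒ Tree b ⇒ c c a b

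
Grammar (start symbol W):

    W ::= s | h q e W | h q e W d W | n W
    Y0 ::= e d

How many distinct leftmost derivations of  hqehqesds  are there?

2

Parse trees for hqehqesds:
  [W h q e [W h q e [W s] d [W s]]]
  [W h q e [W h q e [W s]] d [W s]]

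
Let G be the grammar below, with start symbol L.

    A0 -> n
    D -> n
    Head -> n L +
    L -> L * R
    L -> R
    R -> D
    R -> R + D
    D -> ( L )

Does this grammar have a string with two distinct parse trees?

Unambiguous

(Head, A0 are unreachable from L, so their rules don't affect L(L).) This is a standard precedence ladder (L over R over D), with each level left-recursive on its own operator ('*' at L, '+' at R). That structure is LR(1), hence unambiguous.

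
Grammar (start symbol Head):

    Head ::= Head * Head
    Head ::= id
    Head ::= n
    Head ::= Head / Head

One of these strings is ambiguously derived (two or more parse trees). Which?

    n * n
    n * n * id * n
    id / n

n * n * id * n

n * n: 1 tree
n * n * id * n: 5 trees
id / n: 1 tree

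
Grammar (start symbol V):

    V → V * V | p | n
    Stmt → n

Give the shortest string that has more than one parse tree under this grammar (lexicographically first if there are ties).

n * n * n

length 1: no string has ≥2 trees
length 3: no string has ≥2 trees
length 5: n * n * n has 2 parse trees

Two derivations of n * n * n:
  V ⇒ V * V ⇒ V * V * V ⇒ n * V * V ⇒ n * n * V ⇒ n * n * n
  V ⇒ V * V ⇒ n * V ⇒ n * V * V ⇒ n * n * V ⇒ n * n * n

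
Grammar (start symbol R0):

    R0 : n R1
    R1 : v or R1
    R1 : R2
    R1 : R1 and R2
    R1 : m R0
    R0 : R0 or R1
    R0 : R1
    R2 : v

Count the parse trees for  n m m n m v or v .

Parse trees for n m m n m v or v:
  [R0 n [R1 m [R0 [R0 [R1 m [R0 n [R1 m [R0 [R1 [R2 v]]]]]]] or [R1 [R2 v]]]]]
  [R0 n [R1 m [R0 [R1 m [R0 n [R1 m [R0 [R0 [R1 [R2 v]]] or [R1 [R2 v]]]]]]]]]
  [R0 n [R1 m [R0 [R1 m [R0 n [R1 m [R0 [R1 v or [R1 [R2 v]]]]]]]]]]
  [R0 n [R1 m [R0 [R1 m [R0 [R0 n [R1 m [R0 [R1 [R2 v]]]]] or [R1 [R2 v]]]]]]]
  [R0 [R0 n [R1 m [R0 [R1 m [R0 n [R1 m [R0 [R1 [R2 v]]]]]]]]] or [R1 [R2 v]]]

5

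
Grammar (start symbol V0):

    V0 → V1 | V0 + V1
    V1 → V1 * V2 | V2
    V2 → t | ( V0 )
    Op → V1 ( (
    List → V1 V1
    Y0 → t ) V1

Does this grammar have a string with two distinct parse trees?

(Op, List, Y0 are unreachable from V0, so their rules don't affect L(V0).) V0 → V0 + V1 | V1  ;  V1 → V1 * V2 | V2  — a left-associative chain with V2 at the bottom. Each string factors uniquely by precedence.

Unambiguous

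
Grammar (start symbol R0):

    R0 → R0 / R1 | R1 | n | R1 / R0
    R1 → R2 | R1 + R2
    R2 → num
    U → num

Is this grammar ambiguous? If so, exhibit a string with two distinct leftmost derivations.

Ambiguous

Witness: num / num

Derivation 1: R0 ⇒ R0 / R1 ⇒ R1 / R1 ⇒ R2 / R1 ⇒ num / R1 ⇒ num / R2 ⇒ num / num
Derivation 2: R0 ⇒ R1 / R0 ⇒ R2 / R0 ⇒ num / R0 ⇒ num / R1 ⇒ num / R2 ⇒ num / num

Two distinct leftmost derivations for the same string.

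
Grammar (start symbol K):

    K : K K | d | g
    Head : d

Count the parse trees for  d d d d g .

14

Parse trees for d d d d g (showing first 6 of 14):
  [K [K d] [K [K d] [K [K d] [K [K d] [K g]]]]]
  [K [K d] [K [K d] [K [K [K d] [K d]] [K g]]]]
  [K [K d] [K [K [K d] [K d]] [K [K d] [K g]]]]
  [K [K d] [K [K [K d] [K [K d] [K d]]] [K g]]]
  [K [K d] [K [K [K [K d] [K d]] [K d]] [K g]]]
  [K [K [K d] [K d]] [K [K d] [K [K d] [K g]]]]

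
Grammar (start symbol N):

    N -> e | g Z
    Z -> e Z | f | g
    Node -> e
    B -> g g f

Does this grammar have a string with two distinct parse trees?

Unambiguous

Only N, Z are reachable from N; ignoring the rest: Restricted to the reachable nonterminals, every rule has the form A → t or A → t B, and no two rules for the same A share a first terminal. The grammar encodes a DFA — one run per string.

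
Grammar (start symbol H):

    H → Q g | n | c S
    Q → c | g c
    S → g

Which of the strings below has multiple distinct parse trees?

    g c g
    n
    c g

c g

g c g: 1 tree
n: 1 tree
c g: 2 trees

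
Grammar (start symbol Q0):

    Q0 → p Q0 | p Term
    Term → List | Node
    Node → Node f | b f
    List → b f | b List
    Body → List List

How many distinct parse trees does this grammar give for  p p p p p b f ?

2

Parse trees for p p p p p b f:
  [Q0 p [Q0 p [Q0 p [Q0 p [Q0 p [Term [List b f]]]]]]]
  [Q0 p [Q0 p [Q0 p [Q0 p [Q0 p [Term [Node b f]]]]]]]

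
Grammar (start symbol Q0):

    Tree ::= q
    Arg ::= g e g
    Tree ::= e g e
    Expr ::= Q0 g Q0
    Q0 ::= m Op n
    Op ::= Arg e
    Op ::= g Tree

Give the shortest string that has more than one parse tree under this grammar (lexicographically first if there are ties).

m g e g e n

length 4: no string has ≥2 trees
length 6: m g e g e n has 2 parse trees

Two derivations of m g e g e n:
  Q0 ⇒ m Op n ⇒ m Arg e n ⇒ m g e g e n
  Q0 ⇒ m Op n ⇒ m g Tree n ⇒ m g e g e n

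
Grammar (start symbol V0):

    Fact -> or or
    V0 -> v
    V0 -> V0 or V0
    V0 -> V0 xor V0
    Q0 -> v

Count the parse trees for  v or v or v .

Parse trees for v or v or v:
  [V0 [V0 v] or [V0 [V0 v] or [V0 v]]]
  [V0 [V0 [V0 v] or [V0 v]] or [V0 v]]

2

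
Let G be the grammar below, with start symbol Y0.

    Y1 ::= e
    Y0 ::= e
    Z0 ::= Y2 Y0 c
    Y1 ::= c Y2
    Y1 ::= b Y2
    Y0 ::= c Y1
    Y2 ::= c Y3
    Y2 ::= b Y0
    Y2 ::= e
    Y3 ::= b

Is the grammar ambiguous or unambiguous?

Only Y0, Y1, Y2, Y3 are reachable from Y0; ignoring the rest: The reachable rules are right-linear with at most one rule per (nonterminal, next-terminal) pair. Each input token forces the next rule, so parsing is deterministic.

Unambiguous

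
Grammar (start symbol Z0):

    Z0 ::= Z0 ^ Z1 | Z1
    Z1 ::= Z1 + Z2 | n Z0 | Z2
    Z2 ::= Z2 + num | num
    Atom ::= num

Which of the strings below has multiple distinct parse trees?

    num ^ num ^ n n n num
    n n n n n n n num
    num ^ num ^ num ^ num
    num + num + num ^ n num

num ^ num ^ n n n num: 1 tree
n n n n n n n num: 1 tree
num ^ num ^ num ^ num: 1 tree
num + num + num ^ n num: 4 trees

num + num + num ^ n num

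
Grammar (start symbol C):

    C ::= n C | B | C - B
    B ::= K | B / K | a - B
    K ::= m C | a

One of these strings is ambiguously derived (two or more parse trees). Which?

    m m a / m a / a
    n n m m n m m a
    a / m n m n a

m m a / m a / a: 9 trees
n n m m n m m a: 1 tree
a / m n m n a: 1 tree

m m a / m a / a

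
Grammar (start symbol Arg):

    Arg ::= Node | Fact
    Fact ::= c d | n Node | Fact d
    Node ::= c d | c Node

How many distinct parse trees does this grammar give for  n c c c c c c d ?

1

Parse trees for n c c c c c c d:
  [Arg [Fact n [Node c [Node c [Node c [Node c [Node c [Node c d]]]]]]]]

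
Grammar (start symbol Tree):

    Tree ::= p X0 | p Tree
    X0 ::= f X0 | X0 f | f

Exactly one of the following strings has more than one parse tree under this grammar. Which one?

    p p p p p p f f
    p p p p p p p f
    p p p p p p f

p p p p p p f f

p p p p p p f f: 2 trees
p p p p p p p f: 1 tree
p p p p p p f: 1 tree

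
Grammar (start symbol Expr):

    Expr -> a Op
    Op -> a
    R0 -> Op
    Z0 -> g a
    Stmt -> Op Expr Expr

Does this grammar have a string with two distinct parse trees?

(R0, Z0, Stmt are unreachable from Expr, so their rules don't affect L(Expr).) Each reachable nonterminal has at most one production per leading terminal, and all productions are right-linear; the derivation is determined token-by-token.

Unambiguous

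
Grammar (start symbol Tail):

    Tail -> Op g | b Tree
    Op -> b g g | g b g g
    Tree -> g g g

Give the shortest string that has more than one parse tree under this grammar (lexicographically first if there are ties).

b g g g

length 4: b g g g has 2 parse trees

Two derivations of b g g g:
  Tail ⇒ Op g ⇒ b g g g
  Tail ⇒ b Tree ⇒ b g g g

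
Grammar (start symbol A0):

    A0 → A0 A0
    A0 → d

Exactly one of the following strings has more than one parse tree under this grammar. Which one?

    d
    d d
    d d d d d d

d d d d d d

d: 1 tree
d d: 1 tree
d d d d d d: 42 trees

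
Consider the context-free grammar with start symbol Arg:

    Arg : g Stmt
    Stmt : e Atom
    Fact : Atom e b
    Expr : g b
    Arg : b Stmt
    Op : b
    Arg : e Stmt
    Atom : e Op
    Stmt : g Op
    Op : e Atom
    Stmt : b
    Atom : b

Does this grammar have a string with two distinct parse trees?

(Expr, Fact are unreachable from Arg, so their rules don't affect L(Arg).) Each reachable nonterminal has at most one production per leading terminal, and all productions are right-linear; the derivation is determined token-by-token.

Unambiguous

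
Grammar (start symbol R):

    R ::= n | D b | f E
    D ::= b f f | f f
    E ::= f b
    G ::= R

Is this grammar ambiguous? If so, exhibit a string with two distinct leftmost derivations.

Witness: f f b

Derivation 1: R ⇒ D b ⇒ f f b
Derivation 2: R ⇒ f E ⇒ f f b

Two distinct leftmost derivations for the same string.

Ambiguous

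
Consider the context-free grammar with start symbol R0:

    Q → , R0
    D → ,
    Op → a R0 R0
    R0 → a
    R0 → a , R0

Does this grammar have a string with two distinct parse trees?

Only R0 is reachable from R0; ignoring the rest: Right-recursive list with a separator: after each atom, whether the separator follows determines the rule. One parse per string.

Unambiguous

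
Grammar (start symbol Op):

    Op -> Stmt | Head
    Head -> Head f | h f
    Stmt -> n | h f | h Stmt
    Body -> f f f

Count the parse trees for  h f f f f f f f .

Parse trees for h f f f f f f f:
  [Op [Head [Head [Head [Head [Head [Head [Head h f] f] f] f] f] f] f]]

1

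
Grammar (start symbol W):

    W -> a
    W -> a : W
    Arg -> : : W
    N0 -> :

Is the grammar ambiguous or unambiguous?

Unambiguous

Only W is reachable from W; ignoring the rest: Right-recursive list with a separator: after each atom, whether the separator follows determines the rule. One parse per string.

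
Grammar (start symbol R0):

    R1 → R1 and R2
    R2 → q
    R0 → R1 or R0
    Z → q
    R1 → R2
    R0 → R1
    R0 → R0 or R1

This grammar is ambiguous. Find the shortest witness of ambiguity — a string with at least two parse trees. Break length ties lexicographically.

q or q

length 1: no string has ≥2 trees
length 3: q or q has 2 parse trees

Two derivations of q or q:
  R0 ⇒ R1 or R0 ⇒ R2 or R0 ⇒ q or R0 ⇒ q or R1 ⇒ q or R2 ⇒ q or q
  R0 ⇒ R0 or R1 ⇒ R1 or R1 ⇒ R2 or R1 ⇒ q or R1 ⇒ q or R2 ⇒ q or q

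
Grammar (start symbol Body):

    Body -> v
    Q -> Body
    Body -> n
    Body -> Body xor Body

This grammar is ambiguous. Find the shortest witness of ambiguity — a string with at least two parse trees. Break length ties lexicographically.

n xor n xor n

length 1: no string has ≥2 trees
length 3: no string has ≥2 trees
length 5: n xor n xor n has 2 parse trees

Two derivations of n xor n xor n:
  Body ⇒ Body xor Body ⇒ n xor Body ⇒ n xor Body xor Body ⇒ n xor n xor Body ⇒ n xor n xor n
  Body ⇒ Body xor Body ⇒ Body xor Body xor Body ⇒ n xor Body xor Body ⇒ n xor n xor Body ⇒ n xor n xor n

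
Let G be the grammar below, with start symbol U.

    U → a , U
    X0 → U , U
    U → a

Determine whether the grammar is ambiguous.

(X0 is unreachable from U, so its rules don't affect L(U).) Right-recursive list with a separator: after each atom, whether the separator follows determines the rule. One parse per string.

Unambiguous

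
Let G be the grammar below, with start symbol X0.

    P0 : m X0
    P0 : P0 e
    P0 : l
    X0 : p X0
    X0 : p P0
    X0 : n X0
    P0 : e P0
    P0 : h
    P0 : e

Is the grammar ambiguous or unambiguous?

Ambiguous

Witness: p e e

Derivation 1: X0 ⇒ p P0 ⇒ p P0 e ⇒ p e e
Derivation 2: X0 ⇒ p P0 ⇒ p e P0 ⇒ p e e

Two distinct leftmost derivations for the same string.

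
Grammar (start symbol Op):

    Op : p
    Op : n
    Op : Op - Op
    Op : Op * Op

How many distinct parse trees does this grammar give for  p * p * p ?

2

Parse trees for p * p * p:
  [Op [Op p] * [Op [Op p] * [Op p]]]
  [Op [Op [Op p] * [Op p]] * [Op p]]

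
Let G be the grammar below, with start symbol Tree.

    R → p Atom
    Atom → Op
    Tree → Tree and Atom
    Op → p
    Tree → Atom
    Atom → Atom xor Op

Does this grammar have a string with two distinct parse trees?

Unambiguous

(R is unreachable from Tree, so its rules don't affect L(Tree).) This is a standard precedence ladder (Tree over Atom over Op), with each level left-recursive on its own operator ('and' at Tree, 'xor' at Atom). That structure is LR(1), hence unambiguous.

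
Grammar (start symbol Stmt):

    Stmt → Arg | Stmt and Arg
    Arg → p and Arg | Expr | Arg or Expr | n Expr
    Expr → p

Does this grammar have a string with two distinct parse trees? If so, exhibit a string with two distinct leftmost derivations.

Witness: p and p

Derivation 1: Stmt ⇒ Arg ⇒ p and Arg ⇒ p and Expr ⇒ p and p
Derivation 2: Stmt ⇒ Stmt and Arg ⇒ Arg and Arg ⇒ Expr and Arg ⇒ p and Arg ⇒ p and Expr ⇒ p and p

Two distinct leftmost derivations for the same string.

Ambiguous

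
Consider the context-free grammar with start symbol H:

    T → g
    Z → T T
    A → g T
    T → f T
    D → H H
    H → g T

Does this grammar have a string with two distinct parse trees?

Unambiguous

(D, A, Z are unreachable from H, so their rules don't affect L(H).) Each reachable nonterminal has at most one production per leading terminal, and all productions are right-linear; the derivation is determined token-by-token.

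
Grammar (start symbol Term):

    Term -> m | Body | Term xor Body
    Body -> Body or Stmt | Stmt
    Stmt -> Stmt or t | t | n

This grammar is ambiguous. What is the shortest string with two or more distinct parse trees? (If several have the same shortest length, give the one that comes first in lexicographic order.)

n or t

length 1: no string has ≥2 trees
length 3: n or t has 2 parse trees

Two derivations of n or t:
  Term ⇒ Body ⇒ Body or Stmt ⇒ Stmt or Stmt ⇒ n or Stmt ⇒ n or t
  Term ⇒ Body ⇒ Stmt ⇒ Stmt or t ⇒ n or t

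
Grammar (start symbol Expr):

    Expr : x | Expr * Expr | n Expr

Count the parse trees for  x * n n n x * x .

5

Parse trees for x * n n n x * x:
  [Expr [Expr x] * [Expr [Expr n [Expr n [Expr n [Expr x]]]] * [Expr x]]]
  [Expr [Expr x] * [Expr n [Expr [Expr n [Expr n [Expr x]]] * [Expr x]]]]
  [Expr [Expr x] * [Expr n [Expr n [Expr [Expr n [Expr x]] * [Expr x]]]]]
  [Expr [Expr x] * [Expr n [Expr n [Expr n [Expr [Expr x] * [Expr x]]]]]]
  [Expr [Expr [Expr x] * [Expr n [Expr n [Expr n [Expr x]]]]] * [Expr x]]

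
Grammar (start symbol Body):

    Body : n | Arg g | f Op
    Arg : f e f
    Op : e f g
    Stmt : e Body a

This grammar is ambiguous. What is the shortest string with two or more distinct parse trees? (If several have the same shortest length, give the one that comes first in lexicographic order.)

f e f g

length 1: no string has ≥2 trees
length 4: f e f g has 2 parse trees

Two derivations of f e f g:
  Body ⇒ Arg g ⇒ f e f g
  Body ⇒ f Op ⇒ f e f g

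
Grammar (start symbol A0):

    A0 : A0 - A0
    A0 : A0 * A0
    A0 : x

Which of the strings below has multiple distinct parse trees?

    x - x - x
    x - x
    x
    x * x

x - x - x

x - x - x: 2 trees
x - x: 1 tree
x: 1 tree
x * x: 1 tree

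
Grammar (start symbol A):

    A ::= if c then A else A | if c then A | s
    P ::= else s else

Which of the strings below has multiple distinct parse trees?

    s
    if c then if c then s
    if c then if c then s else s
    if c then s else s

if c then if c then s else s

s: 1 tree
if c then if c then s: 1 tree
if c then if c then s else s: 2 trees
if c then s else s: 1 tree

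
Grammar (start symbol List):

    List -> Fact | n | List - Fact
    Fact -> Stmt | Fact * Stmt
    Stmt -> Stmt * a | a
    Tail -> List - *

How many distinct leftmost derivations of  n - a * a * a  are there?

4

Parse trees for n - a * a * a:
  [List [List n] - [Fact [Stmt [Stmt [Stmt a] * a] * a]]]
  [List [List n] - [Fact [Fact [Stmt a]] * [Stmt [Stmt a] * a]]]
  [List [List n] - [Fact [Fact [Stmt [Stmt a] * a]] * [Stmt a]]]
  [List [List n] - [Fact [Fact [Fact [Stmt a]] * [Stmt a]] * [Stmt a]]]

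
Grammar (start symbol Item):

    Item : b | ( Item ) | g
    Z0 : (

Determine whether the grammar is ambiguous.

Unambiguous

(Z0 is unreachable from Item, so its rules don't affect L(Item).) L(Item) is { openⁿ atom closeⁿ : n ≥ 0 }. The bracket depth fixes n, and the derivation is forced at every step.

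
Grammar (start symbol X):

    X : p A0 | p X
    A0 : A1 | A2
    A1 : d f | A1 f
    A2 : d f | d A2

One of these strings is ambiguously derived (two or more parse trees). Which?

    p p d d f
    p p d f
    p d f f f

p p d d f: 1 tree
p p d f: 2 trees
p d f f f: 1 tree

p p d f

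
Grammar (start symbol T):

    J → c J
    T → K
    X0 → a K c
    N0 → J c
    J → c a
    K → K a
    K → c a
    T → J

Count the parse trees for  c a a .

Parse trees for c a a:
  [T [K [K c a] a]]

1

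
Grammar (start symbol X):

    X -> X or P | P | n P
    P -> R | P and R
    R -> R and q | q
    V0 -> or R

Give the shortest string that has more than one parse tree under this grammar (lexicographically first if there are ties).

length 1: no string has ≥2 trees
length 2: no string has ≥2 trees
length 3: q and q has 2 parse trees

Two derivations of q and q:
  X ⇒ P ⇒ R ⇒ R and q ⇒ q and q
  X ⇒ P ⇒ P and R ⇒ R and R ⇒ q and R ⇒ q and q

q and q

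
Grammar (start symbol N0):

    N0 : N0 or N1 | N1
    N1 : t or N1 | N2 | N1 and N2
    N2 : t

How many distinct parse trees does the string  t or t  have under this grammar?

Parse trees for t or t:
  [N0 [N0 [N1 [N2 t]]] or [N1 [N2 t]]]
  [N0 [N1 t or [N1 [N2 t]]]]

2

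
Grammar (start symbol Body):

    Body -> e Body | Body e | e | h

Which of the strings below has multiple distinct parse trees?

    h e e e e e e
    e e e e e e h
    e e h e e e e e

e e h e e e e e

h e e e e e e: 1 tree
e e e e e e h: 1 tree
e e h e e e e e: 21 trees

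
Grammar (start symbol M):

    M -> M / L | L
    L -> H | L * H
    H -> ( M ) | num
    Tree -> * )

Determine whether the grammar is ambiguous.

Only M, L, H are reachable from M; ignoring the rest: The grammar is stratified — M handles '/' (left-recursive), L handles '*', H atoms. Each operator has a fixed associativity and precedence level, so every string has one parse.

Unambiguous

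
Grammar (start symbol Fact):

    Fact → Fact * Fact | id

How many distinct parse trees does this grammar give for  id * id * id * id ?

Parse trees for id * id * id * id:
  [Fact [Fact id] * [Fact [Fact id] * [Fact [Fact id] * [Fact id]]]]
  [Fact [Fact id] * [Fact [Fact [Fact id] * [Fact id]] * [Fact id]]]
  [Fact [Fact [Fact id] * [Fact id]] * [Fact [Fact id] * [Fact id]]]
  [Fact [Fact [Fact id] * [Fact [Fact id] * [Fact id]]] * [Fact id]]
  [Fact [Fact [Fact [Fact id] * [Fact id]] * [Fact id]] * [Fact id]]

5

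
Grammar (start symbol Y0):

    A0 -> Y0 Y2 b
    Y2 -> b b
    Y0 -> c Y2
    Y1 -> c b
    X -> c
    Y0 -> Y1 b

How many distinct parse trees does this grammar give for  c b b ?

Parse trees for c b b:
  [Y0 c [Y2 b b]]
  [Y0 [Y1 c b] b]

2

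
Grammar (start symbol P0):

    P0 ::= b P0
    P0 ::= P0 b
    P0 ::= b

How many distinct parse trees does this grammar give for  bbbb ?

8

Parse trees for bbbb:
  [P0 b [P0 b [P0 b [P0 b]]]]
  [P0 b [P0 b [P0 [P0 b] b]]]
  [P0 b [P0 [P0 b [P0 b]] b]]
  [P0 b [P0 [P0 [P0 b] b] b]]
  [P0 [P0 b [P0 b [P0 b]]] b]
  [P0 [P0 b [P0 [P0 b] b]] b]
  [P0 [P0 [P0 b [P0 b]] b] b]
  [P0 [P0 [P0 [P0 b] b] b] b]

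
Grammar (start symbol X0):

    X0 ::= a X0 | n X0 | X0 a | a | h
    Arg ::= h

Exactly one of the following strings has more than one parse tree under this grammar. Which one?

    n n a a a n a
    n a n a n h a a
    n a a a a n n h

n a n a n h a a

n n a a a n a: 1 tree
n a n a n h a a: 21 trees
n a a a a n n h: 1 tree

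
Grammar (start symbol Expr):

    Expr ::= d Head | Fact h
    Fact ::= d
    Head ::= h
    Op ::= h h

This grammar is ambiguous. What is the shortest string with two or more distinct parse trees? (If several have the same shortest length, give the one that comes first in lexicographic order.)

d h

length 2: d h has 2 parse trees

Two derivations of d h:
  Expr ⇒ d Head ⇒ d h
  Expr ⇒ Fact h ⇒ d h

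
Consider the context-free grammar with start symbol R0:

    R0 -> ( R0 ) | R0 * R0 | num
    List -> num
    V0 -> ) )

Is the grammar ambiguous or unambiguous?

Witness: num * num * num

Derivation 1: R0 ⇒ R0 * R0 ⇒ R0 * R0 * R0 ⇒ num * R0 * R0 ⇒ num * num * R0 ⇒ num * num * num
Derivation 2: R0 ⇒ R0 * R0 ⇒ num * R0 ⇒ num * R0 * R0 ⇒ num * num * R0 ⇒ num * num * num

Two distinct leftmost derivations for the same string.

Ambiguous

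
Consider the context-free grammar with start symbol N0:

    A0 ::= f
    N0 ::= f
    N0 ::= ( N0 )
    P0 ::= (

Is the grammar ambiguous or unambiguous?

(P0, A0 are unreachable from N0, so their rules don't affect L(N0).) L(N0) is { openⁿ atom closeⁿ : n ≥ 0 }. The bracket depth fixes n, and the derivation is forced at every step.

Unambiguous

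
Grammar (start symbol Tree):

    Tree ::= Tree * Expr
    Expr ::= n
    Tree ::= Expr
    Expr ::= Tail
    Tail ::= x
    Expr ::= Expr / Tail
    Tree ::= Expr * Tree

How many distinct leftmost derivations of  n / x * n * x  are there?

4

Parse trees for n / x * n * x:
  [Tree [Tree [Tree [Expr [Expr n] / [Tail x]]] * [Expr n]] * [Expr [Tail x]]]
  [Tree [Tree [Expr [Expr n] / [Tail x]] * [Tree [Expr n]]] * [Expr [Tail x]]]
  [Tree [Expr [Expr n] / [Tail x]] * [Tree [Tree [Expr n]] * [Expr [Tail x]]]]
  [Tree [Expr [Expr n] / [Tail x]] * [Tree [Expr n] * [Tree [Expr [Tail x]]]]]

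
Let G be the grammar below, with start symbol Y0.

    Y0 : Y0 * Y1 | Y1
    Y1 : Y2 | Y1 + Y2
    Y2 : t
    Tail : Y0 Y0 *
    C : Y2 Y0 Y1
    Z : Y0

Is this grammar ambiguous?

(Tail, C, Z are unreachable from Y0, so their rules don't affect L(Y0).) This is a standard precedence ladder (Y0 over Y1 over Y2), with each level left-recursive on its own operator ('*' at Y0, '+' at Y1). That structure is LR(1), hence unambiguous.

Unambiguous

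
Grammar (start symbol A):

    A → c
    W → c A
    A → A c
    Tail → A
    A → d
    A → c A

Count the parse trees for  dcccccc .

1

Parse trees for dcccccc:
  [A [A [A [A [A [A [A d] c] c] c] c] c] c]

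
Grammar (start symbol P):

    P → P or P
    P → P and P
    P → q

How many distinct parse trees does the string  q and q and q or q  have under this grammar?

Parse trees for q and q and q or q:
  [P [P [P q] and [P [P q] and [P q]]] or [P q]]
  [P [P [P [P q] and [P q]] and [P q]] or [P q]]
  [P [P q] and [P [P [P q] and [P q]] or [P q]]]
  [P [P q] and [P [P q] and [P [P q] or [P q]]]]
  [P [P [P q] and [P q]] and [P [P q] or [P q]]]

5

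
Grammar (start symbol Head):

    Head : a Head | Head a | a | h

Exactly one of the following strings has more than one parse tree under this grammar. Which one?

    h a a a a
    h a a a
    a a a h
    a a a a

a a a a

h a a a a: 1 tree
h a a a: 1 tree
a a a h: 1 tree
a a a a: 8 trees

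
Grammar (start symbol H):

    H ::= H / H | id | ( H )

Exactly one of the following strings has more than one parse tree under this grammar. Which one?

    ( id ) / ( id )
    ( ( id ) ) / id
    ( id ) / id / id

( id ) / id / id

( id ) / ( id ): 1 tree
( ( id ) ) / id: 1 tree
( id ) / id / id: 2 trees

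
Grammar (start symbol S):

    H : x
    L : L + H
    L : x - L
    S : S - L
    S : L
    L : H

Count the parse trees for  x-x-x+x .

Parse trees for x-x-x+x:
  [S [S [L [H x]]] - [L [L x - [L [H x]]] + [H x]]]
  [S [S [L [H x]]] - [L x - [L [L [H x]] + [H x]]]]
  [S [S [S [L [H x]]] - [L [H x]]] - [L [L [H x]] + [H x]]]
  [S [S [L x - [L [H x]]]] - [L [L [H x]] + [H x]]]
  [S [L [L x - [L x - [L [H x]]]] + [H x]]]
  [S [L x - [L [L x - [L [H x]]] + [H x]]]]
  [S [L x - [L x - [L [L [H x]] + [H x]]]]]

7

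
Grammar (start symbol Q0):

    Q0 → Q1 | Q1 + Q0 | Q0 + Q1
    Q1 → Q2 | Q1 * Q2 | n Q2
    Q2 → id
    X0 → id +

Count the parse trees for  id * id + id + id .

4

Parse trees for id * id + id + id:
  [Q0 [Q1 [Q1 [Q2 id]] * [Q2 id]] + [Q0 [Q1 [Q2 id]] + [Q0 [Q1 [Q2 id]]]]]
  [Q0 [Q1 [Q1 [Q2 id]] * [Q2 id]] + [Q0 [Q0 [Q1 [Q2 id]]] + [Q1 [Q2 id]]]]
  [Q0 [Q0 [Q1 [Q1 [Q2 id]] * [Q2 id]] + [Q0 [Q1 [Q2 id]]]] + [Q1 [Q2 id]]]
  [Q0 [Q0 [Q0 [Q1 [Q1 [Q2 id]] * [Q2 id]]] + [Q1 [Q2 id]]] + [Q1 [Q2 id]]]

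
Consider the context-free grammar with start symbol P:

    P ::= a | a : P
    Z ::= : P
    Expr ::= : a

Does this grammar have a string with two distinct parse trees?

Only P is reachable from P; ignoring the rest: The reachable grammar is A → atom sep A | atom. Each atom is followed by either the separator (recurse) or end-of-string (stop) — no choice point.

Unambiguous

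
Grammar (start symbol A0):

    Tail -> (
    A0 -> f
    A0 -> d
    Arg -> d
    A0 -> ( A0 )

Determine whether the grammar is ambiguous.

(Arg, Tail are unreachable from A0, so their rules don't affect L(A0).) L(A0) is { openⁿ atom closeⁿ : n ≥ 0 }. The bracket depth fixes n, and the derivation is forced at every step.

Unambiguous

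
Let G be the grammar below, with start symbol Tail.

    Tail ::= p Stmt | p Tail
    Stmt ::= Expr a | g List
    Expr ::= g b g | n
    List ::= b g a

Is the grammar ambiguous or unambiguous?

Witness: p g b g a

Derivation 1: Tail ⇒ p Stmt ⇒ p Expr a ⇒ p g b g a
Derivation 2: Tail ⇒ p Stmt ⇒ p g List ⇒ p g b g a

Two distinct leftmost derivations for the same string.

Ambiguous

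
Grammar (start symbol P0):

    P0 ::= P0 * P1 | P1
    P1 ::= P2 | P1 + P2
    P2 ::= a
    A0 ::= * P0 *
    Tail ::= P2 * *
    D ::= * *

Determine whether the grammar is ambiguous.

Unambiguous

(A0, Tail, D are unreachable from P0, so their rules don't affect L(P0).) This is a standard precedence ladder (P0 over P1 over P2), with each level left-recursive on its own operator ('*' at P0, '+' at P1). That structure is LR(1), hence unambiguous.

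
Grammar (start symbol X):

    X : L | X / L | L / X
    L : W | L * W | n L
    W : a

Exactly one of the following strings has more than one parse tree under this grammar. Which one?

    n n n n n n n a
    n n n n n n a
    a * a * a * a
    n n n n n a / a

n n n n n a / a

n n n n n n n a: 1 tree
n n n n n n a: 1 tree
a * a * a * a: 1 tree
n n n n n a / a: 2 trees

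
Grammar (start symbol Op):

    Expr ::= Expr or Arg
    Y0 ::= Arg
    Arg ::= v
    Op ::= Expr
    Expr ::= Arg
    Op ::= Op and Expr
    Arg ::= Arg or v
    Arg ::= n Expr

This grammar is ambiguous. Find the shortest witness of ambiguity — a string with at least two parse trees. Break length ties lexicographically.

v or v

length 1: no string has ≥2 trees
length 2: no string has ≥2 trees
length 3: v or v has 2 parse trees

Two derivations of v or v:
  Op ⇒ Expr ⇒ Expr or Arg ⇒ Arg or Arg ⇒ v or Arg ⇒ v or v
  Op ⇒ Expr ⇒ Arg ⇒ Arg or v ⇒ v or v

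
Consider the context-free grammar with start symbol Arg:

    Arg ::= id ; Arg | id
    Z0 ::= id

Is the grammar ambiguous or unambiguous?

(Z0 is unreachable from Arg, so its rules don't affect L(Arg).) The reachable grammar is A → atom sep A | atom. Each atom is followed by either the separator (recurse) or end-of-string (stop) — no choice point.

Unambiguous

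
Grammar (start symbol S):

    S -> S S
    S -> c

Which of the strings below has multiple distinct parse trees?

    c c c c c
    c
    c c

c c c c c

c c c c c: 14 trees
c: 1 tree
c c: 1 tree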